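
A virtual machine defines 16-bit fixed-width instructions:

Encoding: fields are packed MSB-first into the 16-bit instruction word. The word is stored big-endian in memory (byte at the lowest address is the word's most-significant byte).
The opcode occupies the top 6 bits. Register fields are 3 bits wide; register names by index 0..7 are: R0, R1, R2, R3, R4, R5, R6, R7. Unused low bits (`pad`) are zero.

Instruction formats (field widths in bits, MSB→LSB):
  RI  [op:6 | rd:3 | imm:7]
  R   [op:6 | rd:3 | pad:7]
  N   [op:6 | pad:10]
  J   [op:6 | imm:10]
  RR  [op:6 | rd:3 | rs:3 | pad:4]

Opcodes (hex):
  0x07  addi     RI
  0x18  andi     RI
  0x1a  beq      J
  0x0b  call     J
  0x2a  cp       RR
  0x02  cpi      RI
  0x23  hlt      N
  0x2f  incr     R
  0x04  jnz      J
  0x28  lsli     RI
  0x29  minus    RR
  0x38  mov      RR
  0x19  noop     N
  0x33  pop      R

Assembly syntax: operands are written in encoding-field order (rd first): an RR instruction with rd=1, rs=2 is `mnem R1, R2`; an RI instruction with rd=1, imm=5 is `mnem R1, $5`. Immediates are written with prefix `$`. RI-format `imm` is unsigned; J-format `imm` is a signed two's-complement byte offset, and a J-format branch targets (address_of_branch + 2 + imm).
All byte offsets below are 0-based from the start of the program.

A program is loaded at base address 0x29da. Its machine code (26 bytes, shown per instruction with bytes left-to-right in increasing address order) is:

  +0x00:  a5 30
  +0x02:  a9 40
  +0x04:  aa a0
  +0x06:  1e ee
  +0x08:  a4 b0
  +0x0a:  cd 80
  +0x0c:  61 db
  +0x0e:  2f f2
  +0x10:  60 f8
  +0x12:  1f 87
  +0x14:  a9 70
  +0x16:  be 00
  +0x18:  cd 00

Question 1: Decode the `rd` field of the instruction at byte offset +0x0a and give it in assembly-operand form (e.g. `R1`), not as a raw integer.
R3

off 0x0a: read cd 80 as big → 0xcd80
  opcode bits[15:10]=0x33: pop/R
  rd@[9:7]=0x3 ⇒ R3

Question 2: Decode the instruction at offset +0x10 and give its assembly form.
andi R1, $120

[10] 60 f8 → 0x60f8
  op=0x60f8>>10=0x18 ⇒ andi (RI)
  rd: (w>>7)&0x7=0x1 → R1
  imm: (w>>0)&0x7f=0x78 → $120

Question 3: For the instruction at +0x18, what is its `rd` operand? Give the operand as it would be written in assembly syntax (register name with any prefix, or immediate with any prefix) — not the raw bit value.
R2

[18] cd 00 → 0xcd00
  opcode bits[15:10]=0x33: pop/R
  rd@[9:7]=0x2 ⇒ R2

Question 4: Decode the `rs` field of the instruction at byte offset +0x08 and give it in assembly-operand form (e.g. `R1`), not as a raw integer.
R3

+0x08: a4 b0 ⇒ word 0xa4b0 (big)
  op=0xa4b0>>10=0x29 ⇒ minus (RR)
  rd@[9:7]=0x1 ⇒ R1
  rs@[6:4]=0x3 ⇒ R3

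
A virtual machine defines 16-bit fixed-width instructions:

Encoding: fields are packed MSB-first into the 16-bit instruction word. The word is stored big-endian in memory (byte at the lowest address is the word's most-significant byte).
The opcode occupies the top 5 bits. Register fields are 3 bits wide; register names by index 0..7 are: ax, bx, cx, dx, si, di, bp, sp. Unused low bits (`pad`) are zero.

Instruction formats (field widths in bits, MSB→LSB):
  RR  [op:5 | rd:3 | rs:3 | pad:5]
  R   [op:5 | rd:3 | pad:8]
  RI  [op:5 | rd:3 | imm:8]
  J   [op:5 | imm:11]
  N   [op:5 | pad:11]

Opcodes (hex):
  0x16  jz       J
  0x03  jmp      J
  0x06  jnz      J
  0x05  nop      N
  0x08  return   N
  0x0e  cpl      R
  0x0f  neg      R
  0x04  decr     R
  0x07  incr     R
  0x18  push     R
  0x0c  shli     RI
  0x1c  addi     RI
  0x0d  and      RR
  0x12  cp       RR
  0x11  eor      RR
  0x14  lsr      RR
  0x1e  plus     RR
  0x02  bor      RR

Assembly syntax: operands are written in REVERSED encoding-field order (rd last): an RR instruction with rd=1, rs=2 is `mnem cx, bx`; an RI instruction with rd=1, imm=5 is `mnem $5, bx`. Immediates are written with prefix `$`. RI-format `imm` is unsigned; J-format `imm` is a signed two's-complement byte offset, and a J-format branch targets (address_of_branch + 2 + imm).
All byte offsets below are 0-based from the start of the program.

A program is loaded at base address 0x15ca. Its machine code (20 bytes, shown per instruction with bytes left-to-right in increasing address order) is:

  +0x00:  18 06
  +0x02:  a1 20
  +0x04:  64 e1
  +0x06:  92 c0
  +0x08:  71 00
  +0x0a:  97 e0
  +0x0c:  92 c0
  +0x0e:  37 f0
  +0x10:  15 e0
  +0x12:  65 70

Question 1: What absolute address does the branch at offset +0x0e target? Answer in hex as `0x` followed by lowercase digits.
0x15ca

+0x0e: 37 f0 ⇒ word 0x37f0 (big)
  top 5b → 0x6 → jnz [J]
  imm: (w>>0)&0x7ff=0x7f0 (s11→-16) → $-16
  target = base 0x15ca + off 0x0e + 2 + imm -16 = 0x15ca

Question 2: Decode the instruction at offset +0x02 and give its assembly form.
off 0x02: read a1 20 as big → 0xa120
  top 5b → 0x14 → lsr [RR]
  rd: (w>>8)&0x7=0x1 → bx
  rs: (w>>5)&0x7=0x1 → bx

lsr bx, bx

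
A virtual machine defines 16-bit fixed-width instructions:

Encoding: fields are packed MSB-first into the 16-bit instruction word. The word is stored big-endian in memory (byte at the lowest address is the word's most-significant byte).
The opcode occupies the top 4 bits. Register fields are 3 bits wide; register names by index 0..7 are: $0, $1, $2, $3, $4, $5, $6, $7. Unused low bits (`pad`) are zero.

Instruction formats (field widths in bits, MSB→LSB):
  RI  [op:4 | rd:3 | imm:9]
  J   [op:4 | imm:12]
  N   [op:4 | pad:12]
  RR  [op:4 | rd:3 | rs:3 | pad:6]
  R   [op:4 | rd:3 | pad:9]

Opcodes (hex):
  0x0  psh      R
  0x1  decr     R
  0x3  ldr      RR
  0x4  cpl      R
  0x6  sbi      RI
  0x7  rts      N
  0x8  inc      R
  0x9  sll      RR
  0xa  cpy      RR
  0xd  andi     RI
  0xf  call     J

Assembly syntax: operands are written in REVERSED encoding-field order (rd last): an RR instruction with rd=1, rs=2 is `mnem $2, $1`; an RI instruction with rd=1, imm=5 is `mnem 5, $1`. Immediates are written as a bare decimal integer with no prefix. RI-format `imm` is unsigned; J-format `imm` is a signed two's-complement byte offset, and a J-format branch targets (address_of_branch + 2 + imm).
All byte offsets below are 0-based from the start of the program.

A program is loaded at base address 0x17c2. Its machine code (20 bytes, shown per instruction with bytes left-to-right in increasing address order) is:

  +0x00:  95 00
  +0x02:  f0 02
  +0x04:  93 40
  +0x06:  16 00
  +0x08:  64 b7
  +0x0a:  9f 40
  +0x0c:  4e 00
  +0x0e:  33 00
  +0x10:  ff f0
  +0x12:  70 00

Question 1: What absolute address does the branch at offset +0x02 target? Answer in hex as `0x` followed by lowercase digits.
@+02  big-endian(f0 02) = 0xf002
  op=0xf002>>12=0xf ⇒ call (J)
  [11:0] imm=2 = 2
  target = base 0x17c2 + off 0x02 + 2 + imm 2 = 0x17c8

0x17c8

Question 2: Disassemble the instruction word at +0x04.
sll $5, $1

[04] 93 40 → 0x9340
  top 4b → 0x9 → sll [RR]
  rd@[11:9]=0x1 ⇒ $1
  rs@[8:6]=0x5 ⇒ $5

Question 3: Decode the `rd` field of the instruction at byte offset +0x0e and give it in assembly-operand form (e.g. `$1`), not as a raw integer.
$1

off 0x0e: read 33 00 as big → 0x3300
  op=0x3300>>12=0x3 ⇒ ldr (RR)
  rd@[11:9]=0x1 ⇒ $1
  rs@[8:6]=0x4 ⇒ $4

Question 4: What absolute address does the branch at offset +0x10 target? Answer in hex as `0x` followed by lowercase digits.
0x17c4

off 0x10: read ff f0 as big → 0xfff0
  opcode bits[15:12]=0xf: call/J
  imm: (w>>0)&0xfff=0xff0 (s12→-16) → -16
  target = base 0x17c2 + off 0x10 + 2 + imm -16 = 0x17c4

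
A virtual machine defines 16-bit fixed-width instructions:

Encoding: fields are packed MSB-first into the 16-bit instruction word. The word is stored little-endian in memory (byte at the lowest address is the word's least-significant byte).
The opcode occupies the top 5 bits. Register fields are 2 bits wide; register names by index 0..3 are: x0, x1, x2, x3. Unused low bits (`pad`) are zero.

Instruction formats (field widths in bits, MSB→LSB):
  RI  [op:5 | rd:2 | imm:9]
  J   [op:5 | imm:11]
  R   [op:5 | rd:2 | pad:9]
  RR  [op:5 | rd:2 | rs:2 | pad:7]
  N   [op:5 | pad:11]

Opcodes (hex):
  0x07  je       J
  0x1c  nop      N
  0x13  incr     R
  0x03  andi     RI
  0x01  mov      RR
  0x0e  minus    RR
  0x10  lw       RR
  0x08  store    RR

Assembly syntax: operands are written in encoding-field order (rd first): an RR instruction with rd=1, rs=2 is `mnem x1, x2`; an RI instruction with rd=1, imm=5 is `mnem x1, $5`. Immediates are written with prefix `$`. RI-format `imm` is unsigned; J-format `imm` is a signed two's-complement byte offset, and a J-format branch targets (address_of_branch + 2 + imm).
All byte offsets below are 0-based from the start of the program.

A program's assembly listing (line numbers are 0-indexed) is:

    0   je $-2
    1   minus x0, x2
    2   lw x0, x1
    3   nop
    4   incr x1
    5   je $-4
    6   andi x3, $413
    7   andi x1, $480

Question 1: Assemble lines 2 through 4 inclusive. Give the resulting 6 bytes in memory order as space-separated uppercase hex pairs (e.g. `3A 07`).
80 80 00 E0 00 9A

line 2 (lw): pack op=0x10:5|rd=0:2|rs=1:2|pad=0:7 = 0x8080; little→ 80 80
line 3 (nop): pack op=0x1c:5|pad=0:11 = 0xe000; little→ 00 e0
line 4 (incr): pack op=0x13:5|rd=1:2|pad=0:9 = 0x9a00; little→ 00 9a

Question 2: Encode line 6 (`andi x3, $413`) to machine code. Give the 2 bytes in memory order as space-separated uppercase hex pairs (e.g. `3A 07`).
9D 1F

L6: andi op=0x3:5|rd=3:2|imm=413:9 ⇒ 0x1f9d ⇒ little 9d 1f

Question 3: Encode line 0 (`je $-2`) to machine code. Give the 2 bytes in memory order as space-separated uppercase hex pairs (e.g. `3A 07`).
L0: je op=0x7:5|imm=-2:11 ⇒ 0x3ffe ⇒ little fe 3f

FE 3F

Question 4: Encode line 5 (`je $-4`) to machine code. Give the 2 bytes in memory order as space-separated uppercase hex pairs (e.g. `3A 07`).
FC 3F

5. je fields op=0x7:5|imm=-4:11 → word 3ffch → fc 3f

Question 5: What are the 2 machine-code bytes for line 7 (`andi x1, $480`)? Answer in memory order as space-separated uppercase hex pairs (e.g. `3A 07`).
7. andi fields op=0x3:5|rd=1:2|imm=480:9 → word 1be0h → e0 1b

E0 1B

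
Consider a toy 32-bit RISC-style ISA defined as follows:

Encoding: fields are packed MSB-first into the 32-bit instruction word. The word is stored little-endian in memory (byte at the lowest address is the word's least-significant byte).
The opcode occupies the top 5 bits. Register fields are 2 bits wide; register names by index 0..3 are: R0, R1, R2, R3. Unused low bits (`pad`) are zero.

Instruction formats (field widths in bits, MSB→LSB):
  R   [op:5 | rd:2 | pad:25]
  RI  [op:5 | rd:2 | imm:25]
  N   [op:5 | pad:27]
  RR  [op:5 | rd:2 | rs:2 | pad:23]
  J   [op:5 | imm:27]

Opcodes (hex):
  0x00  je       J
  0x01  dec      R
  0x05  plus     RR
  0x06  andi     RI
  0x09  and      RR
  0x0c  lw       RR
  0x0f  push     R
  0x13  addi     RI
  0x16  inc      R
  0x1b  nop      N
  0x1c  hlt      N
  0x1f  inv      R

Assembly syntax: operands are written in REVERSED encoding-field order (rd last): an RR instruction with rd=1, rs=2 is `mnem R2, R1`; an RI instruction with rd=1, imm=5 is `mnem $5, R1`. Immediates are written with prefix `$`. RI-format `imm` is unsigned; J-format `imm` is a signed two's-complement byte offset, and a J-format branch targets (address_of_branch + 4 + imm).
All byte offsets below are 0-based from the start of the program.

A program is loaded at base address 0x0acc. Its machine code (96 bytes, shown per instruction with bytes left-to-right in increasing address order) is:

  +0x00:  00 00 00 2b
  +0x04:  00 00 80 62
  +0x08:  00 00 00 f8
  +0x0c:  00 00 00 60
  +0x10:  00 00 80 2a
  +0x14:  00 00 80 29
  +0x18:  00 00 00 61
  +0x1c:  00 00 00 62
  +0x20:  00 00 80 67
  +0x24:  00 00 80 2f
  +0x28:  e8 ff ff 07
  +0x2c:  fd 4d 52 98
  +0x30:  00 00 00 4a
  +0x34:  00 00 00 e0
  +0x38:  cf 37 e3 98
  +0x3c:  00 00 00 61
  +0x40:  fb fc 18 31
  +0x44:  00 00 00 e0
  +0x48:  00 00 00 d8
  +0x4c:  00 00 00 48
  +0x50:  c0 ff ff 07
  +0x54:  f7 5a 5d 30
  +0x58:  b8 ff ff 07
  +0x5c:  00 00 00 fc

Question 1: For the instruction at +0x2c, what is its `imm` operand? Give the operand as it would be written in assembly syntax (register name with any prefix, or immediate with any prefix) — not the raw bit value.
@+2c  little-endian(fd 4d 52 98) = 0x98524dfd
  opcode bits[31:27]=0x13: addi/RI
  rd@[26:25]=0x0 ⇒ R0
  imm@[24:0]=0x524dfd ⇒ $5393917

$5393917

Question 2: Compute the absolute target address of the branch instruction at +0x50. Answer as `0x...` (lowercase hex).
[50] c0 ff ff 07 → 0x07ffffc0
  op=0x07ffffc0>>27=0x0 ⇒ je (J)
  [26:0] imm=134217664 (s27→-64) = $-64
  target = base 0x0acc + off 0x50 + 4 + imm -64 = 0x0ae0

0x0ae0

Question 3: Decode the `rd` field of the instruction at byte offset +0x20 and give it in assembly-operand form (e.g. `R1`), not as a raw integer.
[20] 00 00 80 67 → 0x67800000
  top 5b → 0xc → lw [RR]
  rd: (w>>25)&0x3=0x3 → R3
  rs: (w>>23)&0x3=0x3 → R3

R3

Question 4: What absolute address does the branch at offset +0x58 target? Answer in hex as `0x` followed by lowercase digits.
@+58  little-endian(b8 ff ff 07) = 0x07ffffb8
  op=0x07ffffb8>>27=0x0 ⇒ je (J)
  [26:0] imm=134217656 (s27→-72) = $-72
  target = base 0x0acc + off 0x58 + 4 + imm -72 = 0x0ae0

0x0ae0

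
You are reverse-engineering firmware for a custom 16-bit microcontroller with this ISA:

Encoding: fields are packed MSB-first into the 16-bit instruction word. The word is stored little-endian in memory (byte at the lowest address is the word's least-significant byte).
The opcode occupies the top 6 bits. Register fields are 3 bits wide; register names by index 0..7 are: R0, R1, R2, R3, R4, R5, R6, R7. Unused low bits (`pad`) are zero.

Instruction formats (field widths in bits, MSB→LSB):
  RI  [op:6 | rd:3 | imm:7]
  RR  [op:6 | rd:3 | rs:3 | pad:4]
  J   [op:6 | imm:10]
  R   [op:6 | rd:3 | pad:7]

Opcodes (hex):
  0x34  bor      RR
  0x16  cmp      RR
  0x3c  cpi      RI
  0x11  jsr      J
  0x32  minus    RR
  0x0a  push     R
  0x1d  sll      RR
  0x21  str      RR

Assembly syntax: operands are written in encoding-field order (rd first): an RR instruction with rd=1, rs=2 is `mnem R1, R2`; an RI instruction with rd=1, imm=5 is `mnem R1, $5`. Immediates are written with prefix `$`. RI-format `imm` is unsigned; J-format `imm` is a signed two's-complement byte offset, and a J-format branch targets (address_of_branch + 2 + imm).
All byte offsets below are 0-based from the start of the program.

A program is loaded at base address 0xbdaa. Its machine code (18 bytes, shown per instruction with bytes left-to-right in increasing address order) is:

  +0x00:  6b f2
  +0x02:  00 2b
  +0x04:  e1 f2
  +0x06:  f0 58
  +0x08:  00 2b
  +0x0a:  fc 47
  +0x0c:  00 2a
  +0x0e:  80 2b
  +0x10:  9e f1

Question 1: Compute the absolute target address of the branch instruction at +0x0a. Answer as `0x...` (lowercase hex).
0xbdb2

[0a] fc 47 → 0x47fc
  op=0x47fc>>10=0x11 ⇒ jsr (J)
  [9:0] imm=1020 (s10→-4) = $-4
  target = base 0xbdaa + off 0x0a + 2 + imm -4 = 0xbdb2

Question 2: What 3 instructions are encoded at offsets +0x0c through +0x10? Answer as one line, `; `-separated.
off 0x0c: read 00 2a as little → 0x2a00
  op=0x2a00>>10=0xa ⇒ push (R)
  [9:7] rd=4 = R4
off 0x0e: read 80 2b as little → 0x2b80
  op=0x2b80>>10=0xa ⇒ push (R)
  [9:7] rd=7 = R7
off 0x10: read 9e f1 as little → 0xf19e
  op=0xf19e>>10=0x3c ⇒ cpi (RI)
  [9:7] rd=3 = R3
  [6:0] imm=30 = $30

push R4; push R7; cpi R3, $30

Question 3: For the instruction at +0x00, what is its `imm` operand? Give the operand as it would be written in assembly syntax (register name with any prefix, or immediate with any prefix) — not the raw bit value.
+0x00: 6b f2 ⇒ word 0xf26b (little)
  opcode bits[15:10]=0x3c: cpi/RI
  [9:7] rd=4 = R4
  [6:0] imm=107 = $107

$107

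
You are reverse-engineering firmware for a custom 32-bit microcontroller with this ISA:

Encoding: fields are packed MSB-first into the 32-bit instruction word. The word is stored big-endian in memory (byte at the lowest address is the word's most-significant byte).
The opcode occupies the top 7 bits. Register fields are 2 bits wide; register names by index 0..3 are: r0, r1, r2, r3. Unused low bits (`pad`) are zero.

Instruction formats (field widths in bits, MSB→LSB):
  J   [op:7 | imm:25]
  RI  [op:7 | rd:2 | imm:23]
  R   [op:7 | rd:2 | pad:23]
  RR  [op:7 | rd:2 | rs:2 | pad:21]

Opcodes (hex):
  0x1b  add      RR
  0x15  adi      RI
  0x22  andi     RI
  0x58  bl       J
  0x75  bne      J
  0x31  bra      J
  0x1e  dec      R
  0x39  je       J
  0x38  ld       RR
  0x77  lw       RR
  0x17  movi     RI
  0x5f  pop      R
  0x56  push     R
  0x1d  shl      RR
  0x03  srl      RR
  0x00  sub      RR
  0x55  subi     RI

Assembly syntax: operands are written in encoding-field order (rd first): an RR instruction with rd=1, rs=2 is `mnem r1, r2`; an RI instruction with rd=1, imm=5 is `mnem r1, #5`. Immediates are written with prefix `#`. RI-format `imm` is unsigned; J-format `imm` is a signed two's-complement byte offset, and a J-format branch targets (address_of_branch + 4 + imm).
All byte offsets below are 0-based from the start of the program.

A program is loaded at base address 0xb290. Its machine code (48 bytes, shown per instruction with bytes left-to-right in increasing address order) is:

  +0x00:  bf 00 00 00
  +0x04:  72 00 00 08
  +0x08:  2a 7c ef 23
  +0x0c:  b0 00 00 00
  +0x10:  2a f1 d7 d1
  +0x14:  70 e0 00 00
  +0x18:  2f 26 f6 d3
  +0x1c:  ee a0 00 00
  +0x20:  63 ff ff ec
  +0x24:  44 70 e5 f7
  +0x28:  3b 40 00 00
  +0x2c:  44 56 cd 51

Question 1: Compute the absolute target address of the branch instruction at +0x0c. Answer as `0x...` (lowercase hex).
0xb2a0

[0c] b0 00 00 00 → 0xb0000000
  op=0xb0000000>>25=0x58 ⇒ bl (J)
  [24:0] imm=0 = #0
  target = base 0xb290 + off 0x0c + 4 + imm 0 = 0xb2a0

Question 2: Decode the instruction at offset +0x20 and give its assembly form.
[20] 63 ff ff ec → 0x63ffffec
  top 7b → 0x31 → bra [J]
  imm: (w>>0)&0x1ffffff=0x1ffffec (s25→-20) → #-20

bra #-20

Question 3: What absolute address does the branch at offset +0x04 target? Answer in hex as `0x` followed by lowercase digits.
0xb2a0

+0x04: 72 00 00 08 ⇒ word 0x72000008 (big)
  top 7b → 0x39 → je [J]
  imm@[24:0]=0x8 ⇒ #8
  target = base 0xb290 + off 0x04 + 4 + imm 8 = 0xb2a0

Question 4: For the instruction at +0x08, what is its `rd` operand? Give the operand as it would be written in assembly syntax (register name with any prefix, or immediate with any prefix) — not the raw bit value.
[08] 2a 7c ef 23 → 0x2a7cef23
  opcode bits[31:25]=0x15: adi/RI
  [24:23] rd=0 = r0
  [22:0] imm=8187683 = #8187683

r0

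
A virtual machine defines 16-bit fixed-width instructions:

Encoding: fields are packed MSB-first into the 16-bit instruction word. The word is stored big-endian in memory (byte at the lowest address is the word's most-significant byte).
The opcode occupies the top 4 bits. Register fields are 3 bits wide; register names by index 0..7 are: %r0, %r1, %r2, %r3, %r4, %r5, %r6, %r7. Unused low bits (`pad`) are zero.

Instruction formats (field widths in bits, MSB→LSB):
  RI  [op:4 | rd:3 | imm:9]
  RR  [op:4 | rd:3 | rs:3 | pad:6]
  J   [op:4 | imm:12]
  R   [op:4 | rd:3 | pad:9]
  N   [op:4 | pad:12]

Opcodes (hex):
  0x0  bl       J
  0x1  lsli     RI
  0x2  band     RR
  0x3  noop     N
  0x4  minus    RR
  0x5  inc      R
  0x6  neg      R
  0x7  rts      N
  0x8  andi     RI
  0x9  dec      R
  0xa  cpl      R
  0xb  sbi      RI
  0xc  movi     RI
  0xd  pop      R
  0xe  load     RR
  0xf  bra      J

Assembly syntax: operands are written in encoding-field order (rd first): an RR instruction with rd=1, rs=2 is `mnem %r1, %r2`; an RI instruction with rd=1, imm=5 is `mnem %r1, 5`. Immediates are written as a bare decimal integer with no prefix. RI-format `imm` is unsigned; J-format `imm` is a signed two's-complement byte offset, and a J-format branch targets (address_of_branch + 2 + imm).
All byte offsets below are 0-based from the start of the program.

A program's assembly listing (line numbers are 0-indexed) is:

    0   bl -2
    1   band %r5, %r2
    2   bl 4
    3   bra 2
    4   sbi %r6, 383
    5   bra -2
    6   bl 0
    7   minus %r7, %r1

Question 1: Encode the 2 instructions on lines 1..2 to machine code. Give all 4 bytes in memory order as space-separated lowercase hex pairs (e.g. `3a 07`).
2a 80 00 04

line 1 (band): pack op=0x2:4|rd=5:3|rs=2:3|pad=0:6 = 0x2a80; big→ 2a 80
line 2 (bl): pack op=0x0:4|imm=4:12 = 0x0004; big→ 00 04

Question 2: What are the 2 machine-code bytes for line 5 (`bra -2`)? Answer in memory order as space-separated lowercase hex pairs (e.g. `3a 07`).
5. bra fields op=0xf:4|imm=-2:12 → word fffeh → ff fe

ff fe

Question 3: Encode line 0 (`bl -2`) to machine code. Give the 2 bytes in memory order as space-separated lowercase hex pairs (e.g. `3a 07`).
L0: bl op=0x0:4|imm=-2:12 ⇒ 0x0ffe ⇒ big 0f fe

0f fe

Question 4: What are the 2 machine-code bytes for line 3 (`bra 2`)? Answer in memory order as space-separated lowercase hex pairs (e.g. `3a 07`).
f0 02

L3: bra op=0xf:4|imm=2:12 ⇒ 0xf002 ⇒ big f0 02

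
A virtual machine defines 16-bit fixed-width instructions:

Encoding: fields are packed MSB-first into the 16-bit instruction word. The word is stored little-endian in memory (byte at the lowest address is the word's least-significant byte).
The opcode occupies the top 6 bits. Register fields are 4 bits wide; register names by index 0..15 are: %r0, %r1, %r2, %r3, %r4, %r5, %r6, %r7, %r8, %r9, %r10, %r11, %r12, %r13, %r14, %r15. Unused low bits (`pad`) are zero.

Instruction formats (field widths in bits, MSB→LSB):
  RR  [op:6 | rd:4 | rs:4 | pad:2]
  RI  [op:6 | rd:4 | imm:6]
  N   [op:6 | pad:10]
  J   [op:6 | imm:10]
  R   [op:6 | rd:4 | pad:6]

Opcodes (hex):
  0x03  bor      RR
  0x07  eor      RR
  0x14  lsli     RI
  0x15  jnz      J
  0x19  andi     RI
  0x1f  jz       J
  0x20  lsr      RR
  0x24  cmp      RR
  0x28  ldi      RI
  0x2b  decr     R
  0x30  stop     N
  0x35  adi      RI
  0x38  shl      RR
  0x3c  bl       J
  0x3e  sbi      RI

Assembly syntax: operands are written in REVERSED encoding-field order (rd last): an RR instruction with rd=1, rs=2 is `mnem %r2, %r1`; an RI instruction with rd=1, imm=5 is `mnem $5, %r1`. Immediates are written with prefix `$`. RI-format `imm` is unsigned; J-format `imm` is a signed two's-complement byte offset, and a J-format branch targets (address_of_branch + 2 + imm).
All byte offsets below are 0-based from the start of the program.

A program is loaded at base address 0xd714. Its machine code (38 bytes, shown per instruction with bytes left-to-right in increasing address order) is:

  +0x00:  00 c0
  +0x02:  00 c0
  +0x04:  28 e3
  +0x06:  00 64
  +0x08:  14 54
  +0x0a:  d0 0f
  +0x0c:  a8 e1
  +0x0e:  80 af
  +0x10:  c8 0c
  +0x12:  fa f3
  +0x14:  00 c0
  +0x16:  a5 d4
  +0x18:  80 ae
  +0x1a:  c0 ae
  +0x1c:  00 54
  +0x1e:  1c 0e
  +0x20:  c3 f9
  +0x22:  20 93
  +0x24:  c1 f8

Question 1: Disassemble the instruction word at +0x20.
@+20  little-endian(c3 f9) = 0xf9c3
  top 6b → 0x3e → sbi [RI]
  [9:6] rd=7 = %r7
  [5:0] imm=3 = $3

sbi $3, %r7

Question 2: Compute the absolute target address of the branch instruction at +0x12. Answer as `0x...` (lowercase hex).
0xd722

@+12  little-endian(fa f3) = 0xf3fa
  top 6b → 0x3c → bl [J]
  imm@[9:0]=0x3fa (s10→-6) ⇒ $-6
  target = base 0xd714 + off 0x12 + 2 + imm -6 = 0xd722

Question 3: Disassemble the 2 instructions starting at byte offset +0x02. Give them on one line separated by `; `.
[02] 00 c0 → 0xc000
  op=0xc000>>10=0x30 ⇒ stop (N)
[04] 28 e3 → 0xe328
  op=0xe328>>10=0x38 ⇒ shl (RR)
  rd@[9:6]=0xc ⇒ %r12
  rs@[5:2]=0xa ⇒ %r10

stop; shl %r10, %r12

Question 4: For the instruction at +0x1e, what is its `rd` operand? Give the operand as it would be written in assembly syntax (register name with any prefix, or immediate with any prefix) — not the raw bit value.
%r8

off 0x1e: read 1c 0e as little → 0x0e1c
  top 6b → 0x3 → bor [RR]
  [9:6] rd=8 = %r8
  [5:2] rs=7 = %r7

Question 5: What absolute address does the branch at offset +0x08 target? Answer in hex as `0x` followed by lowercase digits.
@+08  little-endian(14 54) = 0x5414
  top 6b → 0x15 → jnz [J]
  imm@[9:0]=0x14 ⇒ $20
  target = base 0xd714 + off 0x08 + 2 + imm 20 = 0xd732

0xd732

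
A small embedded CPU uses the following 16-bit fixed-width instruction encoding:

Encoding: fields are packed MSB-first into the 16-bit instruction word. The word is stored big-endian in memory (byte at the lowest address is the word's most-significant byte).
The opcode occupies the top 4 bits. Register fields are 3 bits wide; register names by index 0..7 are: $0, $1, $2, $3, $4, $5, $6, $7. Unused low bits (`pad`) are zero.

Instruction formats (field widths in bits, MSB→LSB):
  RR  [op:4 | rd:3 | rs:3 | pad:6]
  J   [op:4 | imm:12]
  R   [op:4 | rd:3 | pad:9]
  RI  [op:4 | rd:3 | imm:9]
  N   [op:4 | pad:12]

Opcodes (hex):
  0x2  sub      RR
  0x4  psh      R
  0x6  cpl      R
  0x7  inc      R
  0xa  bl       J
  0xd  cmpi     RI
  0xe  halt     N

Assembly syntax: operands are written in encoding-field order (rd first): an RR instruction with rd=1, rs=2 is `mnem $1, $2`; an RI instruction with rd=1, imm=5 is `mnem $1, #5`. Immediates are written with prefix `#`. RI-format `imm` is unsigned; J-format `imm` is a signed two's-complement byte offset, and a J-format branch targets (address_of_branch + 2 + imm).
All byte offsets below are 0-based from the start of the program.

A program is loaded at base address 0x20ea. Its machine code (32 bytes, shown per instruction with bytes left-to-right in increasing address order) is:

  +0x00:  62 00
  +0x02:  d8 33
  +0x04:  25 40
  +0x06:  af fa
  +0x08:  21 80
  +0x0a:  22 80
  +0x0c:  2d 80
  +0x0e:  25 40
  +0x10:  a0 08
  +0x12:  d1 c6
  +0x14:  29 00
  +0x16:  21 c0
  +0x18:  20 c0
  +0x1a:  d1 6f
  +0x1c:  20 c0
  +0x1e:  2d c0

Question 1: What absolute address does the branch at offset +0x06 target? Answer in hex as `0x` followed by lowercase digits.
0x20ec

off 0x06: read af fa as big → 0xaffa
  top 4b → 0xa → bl [J]
  imm@[11:0]=0xffa (s12→-6) ⇒ #-6
  target = base 0x20ea + off 0x06 + 2 + imm -6 = 0x20ec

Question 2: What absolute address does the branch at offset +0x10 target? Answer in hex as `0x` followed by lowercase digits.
0x2104

[10] a0 08 → 0xa008
  opcode bits[15:12]=0xa: bl/J
  imm: (w>>0)&0xfff=0x8 → #8
  target = base 0x20ea + off 0x10 + 2 + imm 8 = 0x2104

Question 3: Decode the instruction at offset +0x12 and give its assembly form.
+0x12: d1 c6 ⇒ word 0xd1c6 (big)
  op=0xd1c6>>12=0xd ⇒ cmpi (RI)
  rd: (w>>9)&0x7=0x0 → $0
  imm: (w>>0)&0x1ff=0x1c6 → #454

cmpi $0, #454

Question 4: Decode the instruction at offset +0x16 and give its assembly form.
sub $0, $7

off 0x16: read 21 c0 as big → 0x21c0
  opcode bits[15:12]=0x2: sub/RR
  rd@[11:9]=0x0 ⇒ $0
  rs@[8:6]=0x7 ⇒ $7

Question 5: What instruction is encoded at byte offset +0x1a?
cmpi $0, #367

[1a] d1 6f → 0xd16f
  op=0xd16f>>12=0xd ⇒ cmpi (RI)
  rd: (w>>9)&0x7=0x0 → $0
  imm: (w>>0)&0x1ff=0x16f → #367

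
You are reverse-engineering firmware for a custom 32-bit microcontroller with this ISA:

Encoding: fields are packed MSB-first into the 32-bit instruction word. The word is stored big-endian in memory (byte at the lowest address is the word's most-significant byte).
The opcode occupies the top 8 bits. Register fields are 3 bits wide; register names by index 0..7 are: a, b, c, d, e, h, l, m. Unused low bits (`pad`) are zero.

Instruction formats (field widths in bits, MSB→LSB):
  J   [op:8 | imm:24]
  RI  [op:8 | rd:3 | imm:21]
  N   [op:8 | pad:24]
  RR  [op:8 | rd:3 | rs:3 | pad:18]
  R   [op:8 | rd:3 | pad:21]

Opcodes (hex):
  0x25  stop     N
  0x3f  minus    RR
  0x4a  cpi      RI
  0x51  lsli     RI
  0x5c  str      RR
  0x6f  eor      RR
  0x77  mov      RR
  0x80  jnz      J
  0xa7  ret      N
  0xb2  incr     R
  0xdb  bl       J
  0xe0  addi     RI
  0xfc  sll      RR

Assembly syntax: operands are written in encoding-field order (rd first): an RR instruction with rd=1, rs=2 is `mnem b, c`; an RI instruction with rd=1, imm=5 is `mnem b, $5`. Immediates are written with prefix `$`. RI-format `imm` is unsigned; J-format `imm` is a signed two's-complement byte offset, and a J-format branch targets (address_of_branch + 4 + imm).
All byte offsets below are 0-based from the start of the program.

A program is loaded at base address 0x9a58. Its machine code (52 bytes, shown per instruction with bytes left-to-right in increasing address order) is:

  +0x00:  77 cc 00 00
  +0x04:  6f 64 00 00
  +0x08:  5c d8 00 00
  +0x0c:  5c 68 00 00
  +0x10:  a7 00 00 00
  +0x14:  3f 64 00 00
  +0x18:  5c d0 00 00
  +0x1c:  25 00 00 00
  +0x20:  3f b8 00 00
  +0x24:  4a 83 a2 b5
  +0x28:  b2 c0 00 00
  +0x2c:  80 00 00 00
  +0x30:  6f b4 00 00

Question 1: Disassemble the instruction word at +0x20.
minus h, l

+0x20: 3f b8 00 00 ⇒ word 0x3fb80000 (big)
  op=0x3fb80000>>24=0x3f ⇒ minus (RR)
  rd: (w>>21)&0x7=0x5 → h
  rs: (w>>18)&0x7=0x6 → l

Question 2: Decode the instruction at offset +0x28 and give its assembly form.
incr l

@+28  big-endian(b2 c0 00 00) = 0xb2c00000
  top 8b → 0xb2 → incr [R]
  rd: (w>>21)&0x7=0x6 → l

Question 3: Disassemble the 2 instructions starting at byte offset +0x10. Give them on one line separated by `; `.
ret; minus d, b

+0x10: a7 00 00 00 ⇒ word 0xa7000000 (big)
  opcode bits[31:24]=0xa7: ret/N
+0x14: 3f 64 00 00 ⇒ word 0x3f640000 (big)
  opcode bits[31:24]=0x3f: minus/RR
  [23:21] rd=3 = d
  [20:18] rs=1 = b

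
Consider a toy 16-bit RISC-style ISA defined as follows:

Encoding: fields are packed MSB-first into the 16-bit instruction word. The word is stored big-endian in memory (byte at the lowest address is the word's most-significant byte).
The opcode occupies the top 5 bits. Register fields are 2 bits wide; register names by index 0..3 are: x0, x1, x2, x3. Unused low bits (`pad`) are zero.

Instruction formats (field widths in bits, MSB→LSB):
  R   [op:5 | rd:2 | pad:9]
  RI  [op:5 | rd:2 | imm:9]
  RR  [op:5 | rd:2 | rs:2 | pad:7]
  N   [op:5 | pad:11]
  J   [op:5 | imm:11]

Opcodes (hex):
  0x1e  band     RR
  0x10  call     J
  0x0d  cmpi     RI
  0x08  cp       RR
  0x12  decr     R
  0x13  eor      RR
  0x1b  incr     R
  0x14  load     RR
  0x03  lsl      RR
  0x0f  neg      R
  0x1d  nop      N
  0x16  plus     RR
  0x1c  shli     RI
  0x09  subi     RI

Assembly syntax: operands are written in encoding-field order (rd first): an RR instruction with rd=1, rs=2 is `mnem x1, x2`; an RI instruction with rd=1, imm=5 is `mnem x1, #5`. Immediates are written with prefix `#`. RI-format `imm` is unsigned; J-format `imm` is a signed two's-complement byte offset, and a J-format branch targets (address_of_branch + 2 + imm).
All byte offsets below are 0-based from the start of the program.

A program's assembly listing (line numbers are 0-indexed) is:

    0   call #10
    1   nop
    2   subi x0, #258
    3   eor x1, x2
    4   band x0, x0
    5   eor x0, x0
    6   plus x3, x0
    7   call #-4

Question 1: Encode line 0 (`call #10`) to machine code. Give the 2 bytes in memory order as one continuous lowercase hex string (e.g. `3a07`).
0. call fields op=0x10:5|imm=10:11 → word 800ah → 80 0a

800a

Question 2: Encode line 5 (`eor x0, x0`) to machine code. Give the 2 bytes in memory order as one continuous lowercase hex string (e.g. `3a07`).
9800

line 5 (eor): pack op=0x13:5|rd=0:2|rs=0:2|pad=0:7 = 0x9800; big→ 98 00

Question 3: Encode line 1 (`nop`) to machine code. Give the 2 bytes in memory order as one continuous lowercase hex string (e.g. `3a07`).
1. nop fields op=0x1d:5|pad=0:11 → word e800h → e8 00

e800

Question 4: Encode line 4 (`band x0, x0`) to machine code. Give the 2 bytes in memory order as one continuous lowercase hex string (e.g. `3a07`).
f000

L4: band op=0x1e:5|rd=0:2|rs=0:2|pad=0:7 ⇒ 0xf000 ⇒ big f0 00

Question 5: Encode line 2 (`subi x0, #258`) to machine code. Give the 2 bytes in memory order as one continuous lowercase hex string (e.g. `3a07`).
4902

2. subi fields op=0x9:5|rd=0:2|imm=258:9 → word 4902h → 49 02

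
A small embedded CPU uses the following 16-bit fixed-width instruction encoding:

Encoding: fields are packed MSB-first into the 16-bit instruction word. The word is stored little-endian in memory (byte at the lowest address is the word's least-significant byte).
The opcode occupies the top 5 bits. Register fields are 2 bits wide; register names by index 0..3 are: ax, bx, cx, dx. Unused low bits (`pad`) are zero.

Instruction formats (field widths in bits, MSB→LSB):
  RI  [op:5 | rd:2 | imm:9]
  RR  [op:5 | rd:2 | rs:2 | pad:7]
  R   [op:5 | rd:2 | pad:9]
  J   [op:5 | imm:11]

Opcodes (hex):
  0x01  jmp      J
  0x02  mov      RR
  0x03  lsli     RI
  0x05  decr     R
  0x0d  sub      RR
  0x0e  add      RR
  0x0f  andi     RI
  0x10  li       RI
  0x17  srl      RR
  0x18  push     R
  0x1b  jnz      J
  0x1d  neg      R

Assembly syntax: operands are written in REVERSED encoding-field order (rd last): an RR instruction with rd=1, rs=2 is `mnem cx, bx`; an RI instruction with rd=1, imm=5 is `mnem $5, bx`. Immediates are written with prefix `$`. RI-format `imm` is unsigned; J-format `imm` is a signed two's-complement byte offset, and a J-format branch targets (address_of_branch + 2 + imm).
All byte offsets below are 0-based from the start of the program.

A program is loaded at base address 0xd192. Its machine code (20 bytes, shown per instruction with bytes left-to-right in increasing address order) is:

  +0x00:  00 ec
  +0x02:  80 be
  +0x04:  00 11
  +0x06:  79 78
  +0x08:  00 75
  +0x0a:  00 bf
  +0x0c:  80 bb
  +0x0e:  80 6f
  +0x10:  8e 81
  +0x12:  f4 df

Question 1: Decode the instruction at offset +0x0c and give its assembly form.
srl dx, bx

+0x0c: 80 bb ⇒ word 0xbb80 (little)
  opcode bits[15:11]=0x17: srl/RR
  rd@[10:9]=0x1 ⇒ bx
  rs@[8:7]=0x3 ⇒ dx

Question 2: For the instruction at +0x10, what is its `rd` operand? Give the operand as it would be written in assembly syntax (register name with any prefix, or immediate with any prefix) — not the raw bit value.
+0x10: 8e 81 ⇒ word 0x818e (little)
  opcode bits[15:11]=0x10: li/RI
  rd@[10:9]=0x0 ⇒ ax
  imm@[8:0]=0x18e ⇒ $398

ax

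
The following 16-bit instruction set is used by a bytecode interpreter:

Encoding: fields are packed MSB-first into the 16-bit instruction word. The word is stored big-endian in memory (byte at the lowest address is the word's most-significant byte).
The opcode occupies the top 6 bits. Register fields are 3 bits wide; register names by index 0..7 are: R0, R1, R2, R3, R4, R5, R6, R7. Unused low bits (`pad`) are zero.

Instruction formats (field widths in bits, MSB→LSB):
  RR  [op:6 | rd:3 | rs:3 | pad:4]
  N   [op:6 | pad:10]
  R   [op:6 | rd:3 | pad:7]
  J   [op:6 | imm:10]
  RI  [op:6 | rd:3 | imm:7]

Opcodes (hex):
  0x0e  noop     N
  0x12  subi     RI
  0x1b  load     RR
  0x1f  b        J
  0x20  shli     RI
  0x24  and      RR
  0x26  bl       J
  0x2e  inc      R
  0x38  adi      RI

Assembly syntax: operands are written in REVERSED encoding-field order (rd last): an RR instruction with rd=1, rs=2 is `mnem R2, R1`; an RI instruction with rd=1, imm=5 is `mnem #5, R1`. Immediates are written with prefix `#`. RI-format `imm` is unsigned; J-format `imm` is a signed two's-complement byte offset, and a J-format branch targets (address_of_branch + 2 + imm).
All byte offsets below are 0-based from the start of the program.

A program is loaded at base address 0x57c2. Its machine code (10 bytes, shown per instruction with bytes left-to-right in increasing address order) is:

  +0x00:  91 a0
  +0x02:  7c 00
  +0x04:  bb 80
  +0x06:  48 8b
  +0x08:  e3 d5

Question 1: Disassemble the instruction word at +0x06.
@+06  big-endian(48 8b) = 0x488b
  op=0x488b>>10=0x12 ⇒ subi (RI)
  rd@[9:7]=0x1 ⇒ R1
  imm@[6:0]=0xb ⇒ #11

subi #11, R1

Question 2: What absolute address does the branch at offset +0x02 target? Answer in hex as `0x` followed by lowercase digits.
off 0x02: read 7c 00 as big → 0x7c00
  opcode bits[15:10]=0x1f: b/J
  imm@[9:0]=0x0 ⇒ #0
  target = base 0x57c2 + off 0x02 + 2 + imm 0 = 0x57c6

0x57c6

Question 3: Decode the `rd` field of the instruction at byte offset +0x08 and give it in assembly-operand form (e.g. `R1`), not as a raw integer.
R7

off 0x08: read e3 d5 as big → 0xe3d5
  opcode bits[15:10]=0x38: adi/RI
  rd: (w>>7)&0x7=0x7 → R7
  imm: (w>>0)&0x7f=0x55 → #85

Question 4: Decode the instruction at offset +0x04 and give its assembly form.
inc R7

@+04  big-endian(bb 80) = 0xbb80
  op=0xbb80>>10=0x2e ⇒ inc (R)
  [9:7] rd=7 = R7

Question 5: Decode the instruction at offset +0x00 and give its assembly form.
+0x00: 91 a0 ⇒ word 0x91a0 (big)
  op=0x91a0>>10=0x24 ⇒ and (RR)
  [9:7] rd=3 = R3
  [6:4] rs=2 = R2

and R2, R3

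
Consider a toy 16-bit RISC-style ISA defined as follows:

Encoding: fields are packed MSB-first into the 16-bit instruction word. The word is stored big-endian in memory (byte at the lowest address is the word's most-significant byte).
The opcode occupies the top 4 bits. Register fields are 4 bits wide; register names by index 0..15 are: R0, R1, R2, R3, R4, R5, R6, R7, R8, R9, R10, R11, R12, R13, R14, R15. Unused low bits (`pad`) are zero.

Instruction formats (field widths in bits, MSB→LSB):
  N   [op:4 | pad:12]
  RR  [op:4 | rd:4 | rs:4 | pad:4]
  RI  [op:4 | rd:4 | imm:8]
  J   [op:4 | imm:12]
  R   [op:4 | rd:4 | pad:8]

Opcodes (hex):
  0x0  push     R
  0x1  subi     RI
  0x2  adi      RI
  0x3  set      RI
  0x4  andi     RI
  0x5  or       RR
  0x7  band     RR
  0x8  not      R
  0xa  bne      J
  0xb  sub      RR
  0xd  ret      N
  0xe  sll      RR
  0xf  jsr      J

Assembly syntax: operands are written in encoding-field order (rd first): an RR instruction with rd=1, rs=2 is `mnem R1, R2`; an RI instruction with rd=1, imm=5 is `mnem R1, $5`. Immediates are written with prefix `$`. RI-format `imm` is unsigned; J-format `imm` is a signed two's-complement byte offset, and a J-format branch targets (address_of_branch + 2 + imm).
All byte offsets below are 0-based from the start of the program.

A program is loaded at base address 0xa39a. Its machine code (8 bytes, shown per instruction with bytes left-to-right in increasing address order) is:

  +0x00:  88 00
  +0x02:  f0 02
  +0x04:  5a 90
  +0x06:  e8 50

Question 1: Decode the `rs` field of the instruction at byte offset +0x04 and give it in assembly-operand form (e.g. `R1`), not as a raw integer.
R9

off 0x04: read 5a 90 as big → 0x5a90
  op=0x5a90>>12=0x5 ⇒ or (RR)
  rd@[11:8]=0xa ⇒ R10
  rs@[7:4]=0x9 ⇒ R9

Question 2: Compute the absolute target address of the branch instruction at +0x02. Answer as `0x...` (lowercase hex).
0xa3a0

+0x02: f0 02 ⇒ word 0xf002 (big)
  op=0xf002>>12=0xf ⇒ jsr (J)
  [11:0] imm=2 = $2
  target = base 0xa39a + off 0x02 + 2 + imm 2 = 0xa3a0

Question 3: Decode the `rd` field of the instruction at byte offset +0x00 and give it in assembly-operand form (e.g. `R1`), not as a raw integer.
off 0x00: read 88 00 as big → 0x8800
  opcode bits[15:12]=0x8: not/R
  [11:8] rd=8 = R8

R8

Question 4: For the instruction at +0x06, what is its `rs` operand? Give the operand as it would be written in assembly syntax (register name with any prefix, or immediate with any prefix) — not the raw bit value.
[06] e8 50 → 0xe850
  top 4b → 0xe → sll [RR]
  rd@[11:8]=0x8 ⇒ R8
  rs@[7:4]=0x5 ⇒ R5

R5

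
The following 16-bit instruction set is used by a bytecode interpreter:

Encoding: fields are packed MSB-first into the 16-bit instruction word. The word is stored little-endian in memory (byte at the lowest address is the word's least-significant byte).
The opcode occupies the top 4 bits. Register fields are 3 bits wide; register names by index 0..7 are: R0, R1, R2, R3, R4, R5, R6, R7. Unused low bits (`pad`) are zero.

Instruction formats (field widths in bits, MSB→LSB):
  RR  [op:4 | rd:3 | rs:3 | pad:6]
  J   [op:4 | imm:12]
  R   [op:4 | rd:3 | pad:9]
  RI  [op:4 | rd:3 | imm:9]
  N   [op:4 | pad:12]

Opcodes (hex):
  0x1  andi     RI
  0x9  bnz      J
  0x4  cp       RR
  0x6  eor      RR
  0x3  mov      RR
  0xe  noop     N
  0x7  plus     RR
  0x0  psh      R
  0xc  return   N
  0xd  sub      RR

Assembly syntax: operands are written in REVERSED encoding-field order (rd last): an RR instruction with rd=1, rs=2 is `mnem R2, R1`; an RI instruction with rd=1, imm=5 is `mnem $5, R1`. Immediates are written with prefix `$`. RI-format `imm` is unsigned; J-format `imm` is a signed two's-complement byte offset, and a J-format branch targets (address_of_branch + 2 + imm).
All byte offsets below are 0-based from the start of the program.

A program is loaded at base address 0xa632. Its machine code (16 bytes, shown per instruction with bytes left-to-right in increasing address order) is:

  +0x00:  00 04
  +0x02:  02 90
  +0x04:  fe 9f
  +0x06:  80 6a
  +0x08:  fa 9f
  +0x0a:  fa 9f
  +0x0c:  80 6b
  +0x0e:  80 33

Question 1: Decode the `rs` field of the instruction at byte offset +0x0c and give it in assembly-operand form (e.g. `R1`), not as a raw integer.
+0x0c: 80 6b ⇒ word 0x6b80 (little)
  op=0x6b80>>12=0x6 ⇒ eor (RR)
  rd@[11:9]=0x5 ⇒ R5
  rs@[8:6]=0x6 ⇒ R6

R6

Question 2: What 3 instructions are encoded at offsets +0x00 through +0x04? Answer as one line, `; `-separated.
psh R2; bnz $2; bnz $-2

+0x00: 00 04 ⇒ word 0x0400 (little)
  opcode bits[15:12]=0x0: psh/R
  [11:9] rd=2 = R2
+0x02: 02 90 ⇒ word 0x9002 (little)
  opcode bits[15:12]=0x9: bnz/J
  [11:0] imm=2 = $2
+0x04: fe 9f ⇒ word 0x9ffe (little)
  opcode bits[15:12]=0x9: bnz/J
  [11:0] imm=4094 (s12→-2) = $-2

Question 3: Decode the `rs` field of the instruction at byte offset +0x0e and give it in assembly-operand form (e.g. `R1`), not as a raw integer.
off 0x0e: read 80 33 as little → 0x3380
  opcode bits[15:12]=0x3: mov/RR
  rd: (w>>9)&0x7=0x1 → R1
  rs: (w>>6)&0x7=0x6 → R6

R6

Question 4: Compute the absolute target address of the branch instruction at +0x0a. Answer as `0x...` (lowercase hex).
@+0a  little-endian(fa 9f) = 0x9ffa
  opcode bits[15:12]=0x9: bnz/J
  imm@[11:0]=0xffa (s12→-6) ⇒ $-6
  target = base 0xa632 + off 0x0a + 2 + imm -6 = 0xa638

0xa638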